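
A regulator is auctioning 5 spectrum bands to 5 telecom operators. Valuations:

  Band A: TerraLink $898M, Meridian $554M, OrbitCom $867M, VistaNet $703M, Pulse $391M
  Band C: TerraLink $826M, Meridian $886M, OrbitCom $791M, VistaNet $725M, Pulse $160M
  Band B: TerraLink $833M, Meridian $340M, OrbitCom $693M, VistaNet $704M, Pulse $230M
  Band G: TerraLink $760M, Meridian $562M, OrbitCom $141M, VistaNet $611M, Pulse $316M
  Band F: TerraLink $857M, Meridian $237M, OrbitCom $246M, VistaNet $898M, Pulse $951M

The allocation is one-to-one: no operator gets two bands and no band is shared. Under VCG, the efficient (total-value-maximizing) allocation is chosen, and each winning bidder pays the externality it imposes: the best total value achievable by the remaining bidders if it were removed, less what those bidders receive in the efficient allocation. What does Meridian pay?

Efficient allocation: TerraLink→Band G ($760M), Meridian→Band C ($886M), OrbitCom→Band A ($867M), VistaNet→Band B ($704M), Pulse→Band F ($951M); total welfare W = $4168M.
Meridian receives Band C at value $886M, so the others get W − 886 = $3282M.
Without Meridian: best allocation of the remaining 4 bidders over all 5 bands is TerraLink→Band B ($833M), OrbitCom→Band A ($867M), VistaNet→Band C ($725M), Pulse→Band F ($951M), total $3376M.
VCG payment = (others' best without Meridian) − (others' welfare with Meridian) = 3376 − 3282 = $94M.

Meridian pays $94M.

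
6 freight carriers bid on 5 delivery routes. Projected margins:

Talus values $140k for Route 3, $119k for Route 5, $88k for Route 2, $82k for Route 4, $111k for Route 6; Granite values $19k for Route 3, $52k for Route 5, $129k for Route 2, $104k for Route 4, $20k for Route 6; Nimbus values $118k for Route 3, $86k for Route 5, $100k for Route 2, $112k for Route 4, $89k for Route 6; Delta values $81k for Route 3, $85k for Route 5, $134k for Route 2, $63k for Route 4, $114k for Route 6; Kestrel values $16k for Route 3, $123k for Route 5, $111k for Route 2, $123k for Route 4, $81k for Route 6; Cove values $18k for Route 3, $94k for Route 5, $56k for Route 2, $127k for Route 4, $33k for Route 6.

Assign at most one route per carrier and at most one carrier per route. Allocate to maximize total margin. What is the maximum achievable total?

Maximum total: $633k

Optimal: Talus→Route 3 ($140k), Kestrel→Route 5 ($123k), Granite→Route 2 ($129k), Cove→Route 4 ($127k), Delta→Route 6 ($114k) — total 140+123+129+127+114 = $633k.
Max-entry greedy (repeatedly take the single best remaining cell) gives $613k, worse by 20.
Next-best assignment: Talus→Route 3, Kestrel→Route 5, Granite→Route 2, Nimbus→Route 4, Delta→Route 6 = $618k.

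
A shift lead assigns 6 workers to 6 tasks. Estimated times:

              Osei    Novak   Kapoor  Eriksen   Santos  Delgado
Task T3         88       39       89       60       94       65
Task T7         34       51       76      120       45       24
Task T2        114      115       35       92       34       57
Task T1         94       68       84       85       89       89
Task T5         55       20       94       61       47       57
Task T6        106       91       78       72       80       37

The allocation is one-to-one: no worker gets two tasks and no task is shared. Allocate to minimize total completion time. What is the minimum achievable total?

Treat this as an assignment problem: match each worker to one task.
Optimal: Osei→Task T7 (34 min), Novak→Task T5 (20 min), Kapoor→Task T1 (84 min), Eriksen→Task T3 (60 min), Santos→Task T2 (34 min), Delgado→Task T6 (37 min) — total 34+20+84+60+34+37 = 269 min.
Next-best assignment: Osei→Task T7, Novak→Task T5, Kapoor→Task T2, Eriksen→Task T3, Santos→Task T1, Delgado→Task T6 = 275 min.
No other one-to-one assignment undercuts 269 min.

Min total: 269 min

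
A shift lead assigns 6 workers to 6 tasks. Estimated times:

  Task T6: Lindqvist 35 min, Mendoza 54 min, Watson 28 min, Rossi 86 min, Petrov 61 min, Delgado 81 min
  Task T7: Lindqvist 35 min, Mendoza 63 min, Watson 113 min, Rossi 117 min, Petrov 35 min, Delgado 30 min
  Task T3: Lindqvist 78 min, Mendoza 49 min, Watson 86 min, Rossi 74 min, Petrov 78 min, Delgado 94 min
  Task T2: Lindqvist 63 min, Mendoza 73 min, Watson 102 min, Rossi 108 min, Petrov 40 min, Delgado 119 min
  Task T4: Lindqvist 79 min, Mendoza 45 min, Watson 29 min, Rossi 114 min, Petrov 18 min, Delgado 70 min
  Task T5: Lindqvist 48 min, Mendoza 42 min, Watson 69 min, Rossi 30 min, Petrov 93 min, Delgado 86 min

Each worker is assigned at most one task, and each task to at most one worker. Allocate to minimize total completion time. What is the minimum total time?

Min total: 213 min

Optimal: Lindqvist→Task T6 (35 min), Mendoza→Task T3 (49 min), Watson→Task T4 (29 min), Rossi→Task T5 (30 min), Petrov→Task T2 (40 min), Delgado→Task T7 (30 min) — total 35+49+29+30+40+30 = 213 min.
Min-entry greedy (repeatedly take the single cheapest remaining cell) gives 218 min, worse by 5.
Next-best assignment: Lindqvist→Task T2, Mendoza→Task T3, Watson→Task T6, Rossi→Task T5, Petrov→Task T4, Delgado→Task T7 = 218 min.
Swapping Rossi↔Watson (Rossi→Task T4 114 min, Watson→Task T5 69 min) adds 124.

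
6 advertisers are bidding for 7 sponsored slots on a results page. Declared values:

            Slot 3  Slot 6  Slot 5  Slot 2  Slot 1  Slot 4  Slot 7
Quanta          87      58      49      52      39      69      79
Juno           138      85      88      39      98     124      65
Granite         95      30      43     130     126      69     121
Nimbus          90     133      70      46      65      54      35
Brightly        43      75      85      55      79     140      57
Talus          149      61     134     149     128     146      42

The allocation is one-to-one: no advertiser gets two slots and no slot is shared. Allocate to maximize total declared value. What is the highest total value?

Max total: $765

This is a one-to-one assignment (maximum-weight bipartite matching).
Optimal: Quanta→Slot 7 ($79), Juno→Slot 3 ($138), Granite→Slot 1 ($126), Nimbus→Slot 6 ($133), Brightly→Slot 4 ($140), Talus→Slot 2 ($149) — total 79+138+126+133+140+149 = $765.
Row-greedy (each advertiser in turn takes its best remaining slot) gives $687, worse by 78.
Next-best assignment: Quanta→Slot 7, Juno→Slot 3, Granite→Slot 2, Nimbus→Slot 6, Brightly→Slot 4, Talus→Slot 5 = $754.
Swapping Granite↔Talus (Granite→Slot 2 $130, Talus→Slot 1 $128) loses 17.
Checked against all permutations: $765 is optimal.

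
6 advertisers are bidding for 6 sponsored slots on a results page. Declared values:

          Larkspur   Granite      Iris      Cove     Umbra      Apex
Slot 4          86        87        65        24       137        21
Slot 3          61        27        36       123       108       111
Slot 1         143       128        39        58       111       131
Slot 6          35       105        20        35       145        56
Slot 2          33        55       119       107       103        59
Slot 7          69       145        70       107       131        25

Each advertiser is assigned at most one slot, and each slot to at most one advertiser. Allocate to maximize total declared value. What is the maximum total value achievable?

Optimal: Larkspur→Slot 4 ($86), Granite→Slot 7 ($145), Iris→Slot 2 ($119), Cove→Slot 3 ($123), Umbra→Slot 6 ($145), Apex→Slot 1 ($131) — total 86+145+119+123+145+131 = $749.
Max-entry greedy (repeatedly take the single best remaining cell) gives $696, worse by 53.

Max total: $749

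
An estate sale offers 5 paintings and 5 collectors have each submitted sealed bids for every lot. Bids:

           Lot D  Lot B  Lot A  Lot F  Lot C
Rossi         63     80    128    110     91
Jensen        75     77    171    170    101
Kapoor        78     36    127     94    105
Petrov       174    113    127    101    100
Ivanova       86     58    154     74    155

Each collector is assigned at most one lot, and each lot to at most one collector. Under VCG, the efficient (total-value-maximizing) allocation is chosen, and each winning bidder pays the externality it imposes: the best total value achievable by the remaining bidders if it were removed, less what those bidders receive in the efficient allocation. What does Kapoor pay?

Kapoor pays $48.

Efficient allocation: Rossi→Lot B ($80), Jensen→Lot F ($170), Kapoor→Lot A ($127), Petrov→Lot D ($174), Ivanova→Lot C ($155); total welfare W = $706.
Kapoor receives Lot A at value $127, so the others get W − 127 = $579.
Without Kapoor: best allocation of the remaining 4 bidders over all 5 lots is Rossi→Lot A ($128), Jensen→Lot F ($170), Petrov→Lot D ($174), Ivanova→Lot C ($155), total $627.
VCG payment = (others' best without Kapoor) − (others' welfare with Kapoor) = 627 − 579 = $48.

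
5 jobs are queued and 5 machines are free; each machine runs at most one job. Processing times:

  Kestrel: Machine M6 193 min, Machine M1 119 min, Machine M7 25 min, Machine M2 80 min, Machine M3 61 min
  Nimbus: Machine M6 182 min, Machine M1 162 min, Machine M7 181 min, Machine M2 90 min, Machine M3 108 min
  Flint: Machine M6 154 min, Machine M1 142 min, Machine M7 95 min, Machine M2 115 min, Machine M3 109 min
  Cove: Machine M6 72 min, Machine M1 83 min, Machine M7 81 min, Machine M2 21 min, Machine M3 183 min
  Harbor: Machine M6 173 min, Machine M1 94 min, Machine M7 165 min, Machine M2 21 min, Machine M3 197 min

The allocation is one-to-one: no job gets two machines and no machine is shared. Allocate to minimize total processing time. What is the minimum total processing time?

Optimal: Kestrel→Machine M7 (25 min), Nimbus→Machine M3 (108 min), Flint→Machine M1 (142 min), Cove→Machine M6 (72 min), Harbor→Machine M2 (21 min) — total 25+108+142+72+21 = 368 min.
Min-entry greedy (repeatedly take the single cheapest remaining cell) gives 402 min, worse by 34.
Next-best assignment: Kestrel→Machine M7, Nimbus→Machine M1, Flint→Machine M3, Cove→Machine M6, Harbor→Machine M2 = 389 min.

Min total: 368 min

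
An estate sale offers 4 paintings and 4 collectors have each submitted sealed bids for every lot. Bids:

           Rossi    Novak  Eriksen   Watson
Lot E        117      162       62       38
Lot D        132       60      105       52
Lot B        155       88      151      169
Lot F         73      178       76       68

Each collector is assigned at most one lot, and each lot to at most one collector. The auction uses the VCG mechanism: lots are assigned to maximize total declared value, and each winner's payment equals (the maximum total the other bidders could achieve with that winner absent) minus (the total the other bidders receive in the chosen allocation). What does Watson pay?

Watson pays $61.

Efficient allocation: Rossi→Lot E ($117), Novak→Lot F ($178), Eriksen→Lot D ($105), Watson→Lot B ($169); total welfare W = $569.
Watson receives Lot B at value $169, so the others get W − 169 = $400.
Without Watson: best allocation of the remaining 3 bidders over all 4 lots is Rossi→Lot D ($132), Novak→Lot F ($178), Eriksen→Lot B ($151), total $461.
VCG payment = (others' best without Watson) − (others' welfare with Watson) = 461 − 400 = $61.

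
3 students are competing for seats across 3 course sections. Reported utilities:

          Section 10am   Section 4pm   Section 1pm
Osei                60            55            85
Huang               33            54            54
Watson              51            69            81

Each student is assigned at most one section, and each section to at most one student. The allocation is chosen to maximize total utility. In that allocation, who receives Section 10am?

Osei receives Section 10am.

Optimal: Osei→Section 10am (60 points), Huang→Section 4pm (54 points), Watson→Section 1pm (81 points) — total 60+54+81 = 195 points.
Row-greedy (each student in turn takes its best remaining section) gives 190 points, worse by 5.
Checked against all permutations: 195 points is optimal.
Osei's own top section is Section 1pm (85 points), but forcing Osei→Section 1pm and reassigning the rest optimally gives only 190 points — worse by 5.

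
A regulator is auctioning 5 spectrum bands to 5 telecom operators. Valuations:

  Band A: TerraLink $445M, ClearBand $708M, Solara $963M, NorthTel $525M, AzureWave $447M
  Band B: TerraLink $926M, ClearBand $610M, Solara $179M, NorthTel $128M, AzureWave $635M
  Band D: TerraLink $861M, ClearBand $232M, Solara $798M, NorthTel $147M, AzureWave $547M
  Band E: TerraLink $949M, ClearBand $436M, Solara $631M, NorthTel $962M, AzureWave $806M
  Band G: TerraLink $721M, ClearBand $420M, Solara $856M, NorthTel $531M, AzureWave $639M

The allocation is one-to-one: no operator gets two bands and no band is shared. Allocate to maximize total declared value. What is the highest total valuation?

This is a one-to-one assignment (maximum-weight bipartite matching).
Optimal: TerraLink→Band D ($861M), ClearBand→Band B ($610M), Solara→Band A ($963M), NorthTel→Band E ($962M), AzureWave→Band G ($639M) — total 861+610+963+962+639 = $4035M.
Max-entry greedy (repeatedly take the single best remaining cell) gives $3722M, worse by 313.
Next-best assignment: TerraLink→Band B, ClearBand→Band A, Solara→Band D, NorthTel→Band E, AzureWave→Band G = $4033M.
No other one-to-one assignment exceeds $4035M.

Max total: $4035M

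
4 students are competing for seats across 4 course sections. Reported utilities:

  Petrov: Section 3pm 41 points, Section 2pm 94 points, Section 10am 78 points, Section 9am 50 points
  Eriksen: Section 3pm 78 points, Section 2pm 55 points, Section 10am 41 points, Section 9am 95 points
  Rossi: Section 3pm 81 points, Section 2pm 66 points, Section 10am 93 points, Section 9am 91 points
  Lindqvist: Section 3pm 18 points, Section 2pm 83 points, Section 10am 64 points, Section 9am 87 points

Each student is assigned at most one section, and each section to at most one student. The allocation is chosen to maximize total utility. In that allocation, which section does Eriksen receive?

Eriksen receives Section 3pm.

This is a one-to-one assignment (maximum-weight bipartite matching).
Optimal: Petrov→Section 2pm (94 points), Eriksen→Section 3pm (78 points), Rossi→Section 10am (93 points), Lindqvist→Section 9am (87 points) — total 94+78+93+87 = 352 points.
Column-greedy (each section in turn goes to its best remaining student) gives 334 points, worse by 18.
Next-best assignment: Petrov→Section 10am, Eriksen→Section 9am, Rossi→Section 3pm, Lindqvist→Section 2pm = 337 points.
Every other assignment is strictly worse.
Eriksen's own top section is Section 9am (95 points), but forcing Eriksen→Section 9am and reassigning the rest optimally gives only 337 points — worse by 15.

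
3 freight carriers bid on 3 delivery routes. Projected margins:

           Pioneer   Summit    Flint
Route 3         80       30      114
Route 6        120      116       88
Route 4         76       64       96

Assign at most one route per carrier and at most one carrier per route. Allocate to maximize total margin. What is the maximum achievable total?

Optimal: Pioneer→Route 4 ($76k), Summit→Route 6 ($116k), Flint→Route 3 ($114k) — total 76+116+114 = $306k.
Column-greedy (each route in turn goes to its best remaining carrier) gives $298k, worse by 8.
Swapping Pioneer↔Flint (Pioneer→Route 3 $80k, Flint→Route 4 $96k) loses 14.
Checked against all permutations: $306k is optimal.

Maximum total: $306k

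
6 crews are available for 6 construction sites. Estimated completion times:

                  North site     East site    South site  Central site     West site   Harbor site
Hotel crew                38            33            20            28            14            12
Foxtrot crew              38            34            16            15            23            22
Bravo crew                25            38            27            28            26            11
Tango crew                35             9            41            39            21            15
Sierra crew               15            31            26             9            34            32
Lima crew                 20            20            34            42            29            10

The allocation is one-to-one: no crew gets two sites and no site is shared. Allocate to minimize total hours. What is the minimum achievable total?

This is the linear assignment problem.
Optimal: Hotel crew→West site (14 hours), Foxtrot crew→South site (16 hours), Bravo crew→Harbor site (11 hours), Tango crew→East site (9 hours), Sierra crew→Central site (9 hours), Lima crew→North site (20 hours) — total 14+16+11+9+9+20 = 79 hours.
Row-greedy (each crew in turn takes its cheapest remaining site) gives 116 hours, worse by 37.
Swapping Tango crew↔Sierra crew (Tango crew→Central site 39 hours, Sierra crew→East site 31 hours) adds 52.
Every other assignment is strictly worse.

Min total: 79 hours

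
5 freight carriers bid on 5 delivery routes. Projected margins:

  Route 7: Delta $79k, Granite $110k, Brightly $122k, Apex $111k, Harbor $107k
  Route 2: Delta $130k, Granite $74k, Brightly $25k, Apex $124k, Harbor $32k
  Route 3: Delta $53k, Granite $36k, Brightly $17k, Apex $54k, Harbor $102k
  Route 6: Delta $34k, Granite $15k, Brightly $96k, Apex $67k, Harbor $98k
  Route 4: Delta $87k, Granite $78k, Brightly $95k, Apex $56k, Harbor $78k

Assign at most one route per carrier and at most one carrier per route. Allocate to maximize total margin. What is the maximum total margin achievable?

Optimal: Delta→Route 4 ($87k), Granite→Route 7 ($110k), Brightly→Route 6 ($96k), Apex→Route 2 ($124k), Harbor→Route 3 ($102k) — total 87+110+96+124+102 = $519k.
Max-entry greedy (repeatedly take the single best remaining cell) gives $499k, worse by 20.
Next-best assignment: Delta→Route 2, Granite→Route 4, Brightly→Route 6, Apex→Route 7, Harbor→Route 3 = $517k.

Max total: $519k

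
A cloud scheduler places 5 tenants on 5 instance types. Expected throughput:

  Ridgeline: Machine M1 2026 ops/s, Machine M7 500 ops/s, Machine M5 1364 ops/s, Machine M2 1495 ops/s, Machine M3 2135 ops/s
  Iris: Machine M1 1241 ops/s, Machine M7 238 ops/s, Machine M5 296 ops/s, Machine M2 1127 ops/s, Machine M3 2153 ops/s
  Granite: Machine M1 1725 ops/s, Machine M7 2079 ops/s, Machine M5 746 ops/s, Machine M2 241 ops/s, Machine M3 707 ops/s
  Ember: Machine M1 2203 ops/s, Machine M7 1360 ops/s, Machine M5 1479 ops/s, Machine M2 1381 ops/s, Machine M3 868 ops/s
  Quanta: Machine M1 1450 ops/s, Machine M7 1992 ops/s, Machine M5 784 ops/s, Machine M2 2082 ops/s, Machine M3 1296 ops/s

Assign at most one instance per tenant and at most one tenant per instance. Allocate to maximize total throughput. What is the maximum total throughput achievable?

Max total: 9881 ops/s

This is the linear assignment problem.
Optimal: Ridgeline→Machine M5 (1364 ops/s), Iris→Machine M3 (2153 ops/s), Granite→Machine M7 (2079 ops/s), Ember→Machine M1 (2203 ops/s), Quanta→Machine M2 (2082 ops/s) — total 1364+2153+2079+2203+2082 = 9881 ops/s.
Row-greedy (each tenant in turn takes its best remaining instance) gives 9016 ops/s, worse by 865.
Next-best assignment: Ridgeline→Machine M1, Iris→Machine M3, Granite→Machine M7, Ember→Machine M5, Quanta→Machine M2 = 9819 ops/s.
Checked against all permutations: 9881 ops/s is optimal.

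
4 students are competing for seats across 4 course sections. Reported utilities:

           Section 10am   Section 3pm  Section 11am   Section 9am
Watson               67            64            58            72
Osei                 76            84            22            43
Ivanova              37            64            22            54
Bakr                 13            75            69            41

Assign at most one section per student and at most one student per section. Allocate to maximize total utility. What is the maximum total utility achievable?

Max total: 281 points

Treat this as an assignment problem: match each student to one section.
Optimal: Watson→Section 9am (72 points), Osei→Section 10am (76 points), Ivanova→Section 3pm (64 points), Bakr→Section 11am (69 points) — total 72+76+64+69 = 281 points.
Column-greedy (each section in turn goes to its best remaining student) gives 263 points, worse by 18.
Next-best assignment: Watson→Section 10am, Osei→Section 3pm, Ivanova→Section 9am, Bakr→Section 11am = 274 points.
Every other assignment is strictly worse.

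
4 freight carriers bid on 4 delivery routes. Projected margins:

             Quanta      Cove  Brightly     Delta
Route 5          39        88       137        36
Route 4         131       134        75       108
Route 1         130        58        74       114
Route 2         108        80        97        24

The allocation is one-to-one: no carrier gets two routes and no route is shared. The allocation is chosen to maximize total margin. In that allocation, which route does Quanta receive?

Quanta receives Route 2.

Optimal: Quanta→Route 2 ($108k), Cove→Route 4 ($134k), Brightly→Route 5 ($137k), Delta→Route 1 ($114k) — total 108+134+137+114 = $493k.
Max-entry greedy (repeatedly take the single best remaining cell) gives $425k, worse by 68.
Quanta's own top route is Route 4 ($131k), but forcing Quanta→Route 4 and reassigning the rest optimally gives only $462k — worse by 31.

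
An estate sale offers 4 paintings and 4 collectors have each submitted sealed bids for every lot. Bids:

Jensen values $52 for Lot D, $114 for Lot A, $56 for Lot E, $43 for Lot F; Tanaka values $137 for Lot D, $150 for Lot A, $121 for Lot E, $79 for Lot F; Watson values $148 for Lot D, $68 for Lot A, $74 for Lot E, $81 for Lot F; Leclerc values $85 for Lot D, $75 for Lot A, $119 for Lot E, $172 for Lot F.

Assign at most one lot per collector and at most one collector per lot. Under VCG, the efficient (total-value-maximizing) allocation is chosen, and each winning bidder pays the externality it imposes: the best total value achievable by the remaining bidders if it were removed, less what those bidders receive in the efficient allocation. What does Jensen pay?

Efficient allocation: Jensen→Lot A ($114), Tanaka→Lot E ($121), Watson→Lot D ($148), Leclerc→Lot F ($172); total welfare W = $555.
Jensen receives Lot A at value $114, so the others get W − 114 = $441.
Without Jensen: best allocation of the remaining 3 bidders over all 4 lots is Tanaka→Lot A ($150), Watson→Lot D ($148), Leclerc→Lot F ($172), total $470.
VCG payment = (others' best without Jensen) − (others' welfare with Jensen) = 470 − 441 = $29.

Jensen pays $29.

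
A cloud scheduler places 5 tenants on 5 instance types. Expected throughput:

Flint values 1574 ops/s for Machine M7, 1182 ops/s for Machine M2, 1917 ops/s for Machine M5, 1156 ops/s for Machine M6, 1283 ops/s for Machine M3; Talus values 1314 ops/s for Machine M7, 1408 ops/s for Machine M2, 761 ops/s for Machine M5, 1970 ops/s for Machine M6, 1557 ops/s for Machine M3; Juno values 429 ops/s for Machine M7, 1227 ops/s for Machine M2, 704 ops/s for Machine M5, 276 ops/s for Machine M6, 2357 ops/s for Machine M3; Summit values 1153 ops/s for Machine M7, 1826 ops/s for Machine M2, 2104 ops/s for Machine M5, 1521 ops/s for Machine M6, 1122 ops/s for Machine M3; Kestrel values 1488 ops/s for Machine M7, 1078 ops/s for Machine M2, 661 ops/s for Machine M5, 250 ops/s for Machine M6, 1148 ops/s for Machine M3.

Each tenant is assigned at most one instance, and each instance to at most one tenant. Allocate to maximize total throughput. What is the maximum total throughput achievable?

Maximum total: 9558 ops/s

This is the linear assignment problem.
Optimal: Flint→Machine M5 (1917 ops/s), Talus→Machine M6 (1970 ops/s), Juno→Machine M3 (2357 ops/s), Summit→Machine M2 (1826 ops/s), Kestrel→Machine M7 (1488 ops/s) — total 1917+1970+2357+1826+1488 = 9558 ops/s.
Next-best assignment: Flint→Machine M2, Talus→Machine M6, Juno→Machine M3, Summit→Machine M5, Kestrel→Machine M7 = 9101 ops/s.
Swapping Flint↔Summit (Flint→Machine M2 1182 ops/s, Summit→Machine M5 2104 ops/s) loses 457.
Every other assignment is strictly worse.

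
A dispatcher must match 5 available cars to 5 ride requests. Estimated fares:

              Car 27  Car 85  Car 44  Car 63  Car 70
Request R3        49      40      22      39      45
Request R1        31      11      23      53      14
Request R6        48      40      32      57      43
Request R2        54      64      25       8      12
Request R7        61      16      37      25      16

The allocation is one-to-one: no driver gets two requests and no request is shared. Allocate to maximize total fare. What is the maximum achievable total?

Maximum total: $255

This is the linear assignment problem.
Optimal: Car 27→Request R7 ($61), Car 85→Request R2 ($64), Car 44→Request R6 ($32), Car 63→Request R1 ($53), Car 70→Request R3 ($45) — total 61+64+32+53+45 = $255.
Column-greedy (each request in turn goes to its best remaining driver) gives $246, worse by 9.
Next-best assignment: Car 27→Request R7, Car 85→Request R2, Car 44→Request R1, Car 63→Request R6, Car 70→Request R3 = $250.
Checked against all permutations: $255 is optimal.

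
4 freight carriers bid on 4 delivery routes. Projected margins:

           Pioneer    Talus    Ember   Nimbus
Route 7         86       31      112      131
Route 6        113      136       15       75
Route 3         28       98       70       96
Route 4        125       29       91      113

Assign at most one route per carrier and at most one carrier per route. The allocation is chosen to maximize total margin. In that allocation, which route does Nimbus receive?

Nimbus receives Route 3.

Optimal: Pioneer→Route 4 ($125k), Talus→Route 6 ($136k), Ember→Route 7 ($112k), Nimbus→Route 3 ($96k) — total 125+136+112+96 = $469k.
Max-entry greedy (repeatedly take the single best remaining cell) gives $462k, worse by 7.
No other one-to-one assignment exceeds $469k.
Nimbus's own top route is Route 7 ($131k), but forcing Nimbus→Route 7 and reassigning the rest optimally gives only $462k — worse by 7.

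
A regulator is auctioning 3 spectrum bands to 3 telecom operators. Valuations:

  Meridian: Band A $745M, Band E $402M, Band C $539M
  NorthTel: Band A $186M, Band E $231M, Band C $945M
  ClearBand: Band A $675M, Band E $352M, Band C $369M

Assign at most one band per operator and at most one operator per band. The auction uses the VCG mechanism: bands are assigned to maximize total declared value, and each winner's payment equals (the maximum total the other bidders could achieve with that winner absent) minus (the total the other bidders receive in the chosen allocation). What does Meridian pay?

Meridian pays $323M.

Efficient allocation: Meridian→Band A ($745M), NorthTel→Band C ($945M), ClearBand→Band E ($352M); total welfare W = $2042M.
Meridian receives Band A at value $745M, so the others get W − 745 = $1297M.
Without Meridian: best allocation of the remaining 2 bidders over all 3 bands is NorthTel→Band C ($945M), ClearBand→Band A ($675M), total $1620M.
VCG payment = (others' best without Meridian) − (others' welfare with Meridian) = 1620 − 1297 = $323M.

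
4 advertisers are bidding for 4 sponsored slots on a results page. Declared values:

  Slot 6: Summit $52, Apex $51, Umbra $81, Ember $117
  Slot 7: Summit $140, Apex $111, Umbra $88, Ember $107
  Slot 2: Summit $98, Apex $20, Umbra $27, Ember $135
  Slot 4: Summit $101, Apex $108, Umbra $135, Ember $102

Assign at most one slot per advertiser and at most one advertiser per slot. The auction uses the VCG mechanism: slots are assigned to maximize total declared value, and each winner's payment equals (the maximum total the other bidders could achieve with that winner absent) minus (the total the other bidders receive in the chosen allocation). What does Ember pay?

Ember pays $15.

Efficient allocation: Summit→Slot 7 ($140), Apex→Slot 4 ($108), Umbra→Slot 6 ($81), Ember→Slot 2 ($135); total welfare W = $464.
Ember receives Slot 2 at value $135, so the others get W − 135 = $329.
Without Ember: best allocation of the remaining 3 bidders over all 4 slots is Summit→Slot 2 ($98), Apex→Slot 7 ($111), Umbra→Slot 4 ($135), total $344.
VCG payment = (others' best without Ember) − (others' welfare with Ember) = 344 − 329 = $15.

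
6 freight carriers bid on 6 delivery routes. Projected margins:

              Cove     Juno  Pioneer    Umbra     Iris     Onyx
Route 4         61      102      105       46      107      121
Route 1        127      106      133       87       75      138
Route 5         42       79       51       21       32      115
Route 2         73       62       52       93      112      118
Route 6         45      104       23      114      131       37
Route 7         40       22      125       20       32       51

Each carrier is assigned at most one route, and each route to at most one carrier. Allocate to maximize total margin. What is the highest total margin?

Optimal: Cove→Route 1 ($127k), Juno→Route 4 ($102k), Pioneer→Route 7 ($125k), Umbra→Route 6 ($114k), Iris→Route 2 ($112k), Onyx→Route 5 ($115k) — total 127+102+125+114+112+115 = $695k.
Max-entry greedy (repeatedly take the single best remaining cell) gives $631k, worse by 64.
Next-best assignment: Cove→Route 1, Juno→Route 4, Pioneer→Route 7, Umbra→Route 2, Iris→Route 6, Onyx→Route 5 = $693k.
No other one-to-one assignment exceeds $695k.

Max total: $695k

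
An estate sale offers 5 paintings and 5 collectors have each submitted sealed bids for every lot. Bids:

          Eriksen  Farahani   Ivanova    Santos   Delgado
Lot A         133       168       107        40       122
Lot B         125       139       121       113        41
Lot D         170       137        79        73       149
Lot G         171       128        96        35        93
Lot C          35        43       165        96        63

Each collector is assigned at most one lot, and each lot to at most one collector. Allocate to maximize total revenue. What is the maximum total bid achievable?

Treat this as an assignment problem: match each collector to one lot.
Optimal: Eriksen→Lot G ($171), Farahani→Lot A ($168), Ivanova→Lot C ($165), Santos→Lot B ($113), Delgado→Lot D ($149) — total 171+168+165+113+149 = $766.
Column-greedy (each lot in turn goes to its best remaining collector) gives $634, worse by 132.
Swapping Farahani↔Eriksen (Farahani→Lot G $128, Eriksen→Lot A $133) loses 78.

Max total: $766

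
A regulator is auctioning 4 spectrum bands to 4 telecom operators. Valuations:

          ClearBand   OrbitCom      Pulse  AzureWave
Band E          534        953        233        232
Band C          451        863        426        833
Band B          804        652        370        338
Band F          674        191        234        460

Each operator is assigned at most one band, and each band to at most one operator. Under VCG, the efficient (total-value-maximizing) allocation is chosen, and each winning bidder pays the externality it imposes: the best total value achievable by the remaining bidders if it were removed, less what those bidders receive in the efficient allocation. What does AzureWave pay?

Efficient allocation: ClearBand→Band F ($674M), OrbitCom→Band E ($953M), Pulse→Band B ($370M), AzureWave→Band C ($833M); total welfare W = $2830M.
AzureWave receives Band C at value $833M, so the others get W − 833 = $1997M.
Without AzureWave: best allocation of the remaining 3 bidders over all 4 bands is ClearBand→Band B ($804M), OrbitCom→Band E ($953M), Pulse→Band C ($426M), total $2183M.
VCG payment = (others' best without AzureWave) − (others' welfare with AzureWave) = 2183 − 1997 = $186M.

AzureWave pays $186M.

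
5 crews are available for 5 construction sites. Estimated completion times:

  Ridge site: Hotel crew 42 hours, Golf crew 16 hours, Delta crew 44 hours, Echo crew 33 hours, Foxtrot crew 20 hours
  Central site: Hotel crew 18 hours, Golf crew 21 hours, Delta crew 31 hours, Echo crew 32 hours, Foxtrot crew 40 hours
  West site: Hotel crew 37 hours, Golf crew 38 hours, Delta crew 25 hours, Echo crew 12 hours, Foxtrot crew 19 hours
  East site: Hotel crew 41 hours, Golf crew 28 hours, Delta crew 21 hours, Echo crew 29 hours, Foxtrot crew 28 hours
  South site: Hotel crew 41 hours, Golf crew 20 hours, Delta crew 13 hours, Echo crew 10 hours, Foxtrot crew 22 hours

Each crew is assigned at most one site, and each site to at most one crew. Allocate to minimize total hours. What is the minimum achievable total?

Optimal: Hotel crew→Central site (18 hours), Golf crew→Ridge site (16 hours), Delta crew→East site (21 hours), Echo crew→South site (10 hours), Foxtrot crew→West site (19 hours) — total 18+16+21+10+19 = 84 hours.
Column-greedy (each site in turn goes to its cheapest remaining crew) gives 89 hours, worse by 5.
Next-best assignment: Hotel crew→Central site, Golf crew→Ridge site, Delta crew→South site, Echo crew→West site, Foxtrot crew→East site = 87 hours.
No other one-to-one assignment undercuts 84 hours.

Min total: 84 hours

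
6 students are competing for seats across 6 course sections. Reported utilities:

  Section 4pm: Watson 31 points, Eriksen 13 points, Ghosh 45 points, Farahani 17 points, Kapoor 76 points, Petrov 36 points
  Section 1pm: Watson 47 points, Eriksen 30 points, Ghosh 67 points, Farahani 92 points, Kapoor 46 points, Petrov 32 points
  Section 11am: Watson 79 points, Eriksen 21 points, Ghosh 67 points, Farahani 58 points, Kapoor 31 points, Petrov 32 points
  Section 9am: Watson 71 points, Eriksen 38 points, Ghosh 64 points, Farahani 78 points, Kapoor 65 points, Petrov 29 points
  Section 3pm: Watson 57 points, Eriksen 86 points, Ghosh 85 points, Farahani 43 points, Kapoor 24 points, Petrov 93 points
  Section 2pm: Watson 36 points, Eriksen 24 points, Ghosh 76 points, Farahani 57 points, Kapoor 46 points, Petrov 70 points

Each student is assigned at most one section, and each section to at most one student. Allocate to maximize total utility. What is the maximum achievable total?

This is the linear assignment problem.
Optimal: Watson→Section 11am (79 points), Eriksen→Section 3pm (86 points), Ghosh→Section 9am (64 points), Farahani→Section 1pm (92 points), Kapoor→Section 4pm (76 points), Petrov→Section 2pm (70 points) — total 79+86+64+92+76+70 = 467 points.
Row-greedy (each student in turn takes its best remaining section) gives 438 points, worse by 29.

Max total: 467 points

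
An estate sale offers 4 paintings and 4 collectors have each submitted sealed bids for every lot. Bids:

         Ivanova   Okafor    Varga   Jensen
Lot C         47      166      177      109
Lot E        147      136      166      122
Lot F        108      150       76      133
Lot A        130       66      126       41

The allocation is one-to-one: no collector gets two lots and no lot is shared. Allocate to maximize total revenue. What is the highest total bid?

Optimal: Ivanova→Lot A ($130), Okafor→Lot C ($166), Varga→Lot E ($166), Jensen→Lot F ($133) — total 130+166+166+133 = $595.
Swapping Ivanova↔Okafor (Ivanova→Lot C $47, Okafor→Lot A $66) loses 183.
Every other assignment is strictly worse.

Max total: $595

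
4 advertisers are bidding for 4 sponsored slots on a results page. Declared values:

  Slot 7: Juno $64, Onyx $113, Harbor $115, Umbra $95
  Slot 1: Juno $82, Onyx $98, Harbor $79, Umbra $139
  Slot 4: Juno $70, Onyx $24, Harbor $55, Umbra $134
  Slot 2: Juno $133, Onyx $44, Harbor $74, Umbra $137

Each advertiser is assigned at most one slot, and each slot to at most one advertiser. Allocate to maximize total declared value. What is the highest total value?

Treat this as an assignment problem: match each advertiser to one slot.
Optimal: Juno→Slot 2 ($133), Onyx→Slot 1 ($98), Harbor→Slot 7 ($115), Umbra→Slot 4 ($134) — total 133+98+115+134 = $480.
Next-best assignment: Juno→Slot 2, Onyx→Slot 7, Harbor→Slot 1, Umbra→Slot 4 = $459.
No other one-to-one assignment exceeds $480.

Max total: $480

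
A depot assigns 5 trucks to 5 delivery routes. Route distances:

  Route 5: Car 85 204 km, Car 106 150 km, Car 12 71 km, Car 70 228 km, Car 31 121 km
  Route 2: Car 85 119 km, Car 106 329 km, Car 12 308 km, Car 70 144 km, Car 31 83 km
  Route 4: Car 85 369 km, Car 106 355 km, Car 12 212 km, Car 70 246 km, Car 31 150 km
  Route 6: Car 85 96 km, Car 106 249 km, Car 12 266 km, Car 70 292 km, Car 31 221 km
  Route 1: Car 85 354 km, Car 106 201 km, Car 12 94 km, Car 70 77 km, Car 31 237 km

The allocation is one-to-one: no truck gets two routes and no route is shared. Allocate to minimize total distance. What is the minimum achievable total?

Optimal: Car 85→Route 6 (96 km), Car 106→Route 5 (150 km), Car 12→Route 4 (212 km), Car 70→Route 1 (77 km), Car 31→Route 2 (83 km) — total 96+150+212+77+83 = 618 km.
Column-greedy (each route in turn goes to its cheapest remaining truck) gives 697 km, worse by 79.
Swapping Car 12↔Car 31 (Car 12→Route 2 308 km, Car 31→Route 4 150 km) adds 163.

Min total: 618 km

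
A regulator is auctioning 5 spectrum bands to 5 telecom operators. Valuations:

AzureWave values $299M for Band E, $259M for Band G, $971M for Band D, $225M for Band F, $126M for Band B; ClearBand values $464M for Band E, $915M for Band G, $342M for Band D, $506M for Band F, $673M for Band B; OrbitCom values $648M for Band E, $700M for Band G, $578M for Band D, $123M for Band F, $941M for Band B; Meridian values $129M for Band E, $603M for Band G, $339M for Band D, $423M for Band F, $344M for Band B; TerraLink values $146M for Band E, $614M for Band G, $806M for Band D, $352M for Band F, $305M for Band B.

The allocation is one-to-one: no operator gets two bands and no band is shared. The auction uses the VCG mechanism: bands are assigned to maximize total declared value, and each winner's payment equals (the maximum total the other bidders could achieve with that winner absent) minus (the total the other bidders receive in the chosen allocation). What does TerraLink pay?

TerraLink pays $451M.

Efficient allocation: AzureWave→Band D ($971M), ClearBand→Band E ($464M), OrbitCom→Band B ($941M), Meridian→Band F ($423M), TerraLink→Band G ($614M); total welfare W = $3413M.
TerraLink receives Band G at value $614M, so the others get W − 614 = $2799M.
Without TerraLink: best allocation of the remaining 4 bidders over all 5 bands is AzureWave→Band D ($971M), ClearBand→Band G ($915M), OrbitCom→Band B ($941M), Meridian→Band F ($423M), total $3250M.
VCG payment = (others' best without TerraLink) − (others' welfare with TerraLink) = 3250 − 2799 = $451M.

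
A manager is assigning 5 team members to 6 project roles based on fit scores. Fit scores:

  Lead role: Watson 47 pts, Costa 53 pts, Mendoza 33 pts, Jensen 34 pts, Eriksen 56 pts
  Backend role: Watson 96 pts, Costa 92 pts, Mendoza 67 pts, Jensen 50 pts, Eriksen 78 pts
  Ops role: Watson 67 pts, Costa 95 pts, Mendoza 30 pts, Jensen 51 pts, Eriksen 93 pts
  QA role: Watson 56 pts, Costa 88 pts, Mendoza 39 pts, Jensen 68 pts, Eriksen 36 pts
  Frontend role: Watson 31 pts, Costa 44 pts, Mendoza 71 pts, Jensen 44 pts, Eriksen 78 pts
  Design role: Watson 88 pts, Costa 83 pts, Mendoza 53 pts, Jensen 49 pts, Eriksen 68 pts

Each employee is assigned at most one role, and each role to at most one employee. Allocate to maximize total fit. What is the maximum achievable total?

Maximum total: 412 pts

This is the linear assignment problem.
Optimal: Watson→Design role (88 pts), Costa→Backend role (92 pts), Mendoza→Frontend role (71 pts), Jensen→QA role (68 pts), Eriksen→Ops role (93 pts) — total 88+92+71+68+93 = 412 pts.
Next-best assignment: Watson→Backend role, Costa→Design role, Mendoza→Frontend role, Jensen→QA role, Eriksen→Ops role = 411 pts.
No other one-to-one assignment exceeds 412 pts.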